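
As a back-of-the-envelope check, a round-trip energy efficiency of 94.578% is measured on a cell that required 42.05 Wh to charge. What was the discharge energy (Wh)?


E_dis = eta/100 * E_chg = 94.578/100 * 42.05 = 39.77 Wh

39.77 Wh


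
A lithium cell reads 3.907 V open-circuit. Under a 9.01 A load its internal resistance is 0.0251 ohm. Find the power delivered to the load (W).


Step 1: V_terminal = OCV - I*R = 3.907 - 9.01 * 0.0251 = 3.6808 V
Step 2: P_out = V_terminal * I = 3.6808 * 9.01 = 33.16 W

33.16 W


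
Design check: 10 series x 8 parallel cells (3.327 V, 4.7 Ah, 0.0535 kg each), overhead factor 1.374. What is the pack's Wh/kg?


Step 1: V_pack = 10 * 3.327 = 33.27 V
Step 2: C_pack = 8 * 4.7 = 37.6 Ah
Step 3: E_pack = V_pack * C_pack = 33.27 * 37.6 = 1251 Wh
Step 4: m_pack = 10 * 8 * 0.0535 * 1.374 = 5.8807 kg
Step 5: ED = E_pack / m_pack = 1251 / 5.8807 = 212.7 Wh/kg

212.7 Wh/kg


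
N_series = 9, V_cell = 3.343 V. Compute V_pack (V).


V_pack = n * V_cell = 9 * 3.343 = 30.087 V

30.087 V


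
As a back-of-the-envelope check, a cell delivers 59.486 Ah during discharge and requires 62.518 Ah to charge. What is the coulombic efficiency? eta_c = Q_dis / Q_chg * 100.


Coulombic efficiency = 59.486/62.518 * 100% = 95.15%

95.15%


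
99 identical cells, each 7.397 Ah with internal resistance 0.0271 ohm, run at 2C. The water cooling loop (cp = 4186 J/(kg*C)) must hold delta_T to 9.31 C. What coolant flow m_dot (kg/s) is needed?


Step 1: I = 2 * 7.397 = 14.794 A
Step 2: Q_cell = I^2 * R = 14.794^2 * 0.0271 = 5.9312 W
Step 3: Q_total = 99 * 5.9312 = 587.19 W
Step 4: m_dot = Q_total / (cp * dT) = 587.19 / (4186 * 9.31) = 0.01507 kg/s

0.01507 kg/s


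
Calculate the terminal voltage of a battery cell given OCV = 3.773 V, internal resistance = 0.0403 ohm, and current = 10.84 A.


V = OCV - I*R = 3.773 - 10.84 * 0.0403 = 3.336 V

3.336 V


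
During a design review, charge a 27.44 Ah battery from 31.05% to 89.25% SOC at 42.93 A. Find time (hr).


delta_Ah = 27.44 * (89.25 - 31.05) / 100 = 15.97 Ah
t = delta_Ah / I = 15.97 / 42.93 = 0.3720 hr

0.3720 hr


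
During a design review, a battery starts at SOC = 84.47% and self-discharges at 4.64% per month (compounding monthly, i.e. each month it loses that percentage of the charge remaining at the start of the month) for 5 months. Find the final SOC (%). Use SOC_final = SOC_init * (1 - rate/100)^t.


decay = (1 - 4.64/100)^5 = 0.78855
SOC_final = 84.47 * 0.78855 = 66.61%

66.61%


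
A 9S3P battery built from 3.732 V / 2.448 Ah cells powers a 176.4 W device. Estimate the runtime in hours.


Step 1: E_pack = Ns * V_cell * Np * C_cell = 9 * 3.732 * 3 * 2.448 = 246.67 Wh
Step 2: t = E_pack / P = 246.67 / 176.4 = 1.398 hr

1.398 hr


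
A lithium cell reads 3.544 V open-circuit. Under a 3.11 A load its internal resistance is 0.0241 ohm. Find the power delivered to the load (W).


Step 1: V_terminal = OCV - I*R = 3.544 - 3.11 * 0.0241 = 3.469 V
Step 2: P_out = V_terminal * I = 3.469 * 3.11 = 10.79 W

10.79 W


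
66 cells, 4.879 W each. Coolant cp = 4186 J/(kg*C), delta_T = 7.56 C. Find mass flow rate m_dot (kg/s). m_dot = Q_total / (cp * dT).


Q_total = 66 * 4.879 = 322.01 W
m_dot = Q_total / (cp * dT) = 322.01 / (4186 * 7.56) = 0.01018 kg/s

0.01018 kg/s


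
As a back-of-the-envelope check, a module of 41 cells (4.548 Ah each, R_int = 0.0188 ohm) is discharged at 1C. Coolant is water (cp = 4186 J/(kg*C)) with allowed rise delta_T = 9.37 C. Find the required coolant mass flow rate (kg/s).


Step 1: I = 1 * 4.548 = 4.548 A
Step 2: Q_cell = I^2 * R = 4.548^2 * 0.0188 = 0.38886 W
Step 3: Q_total = 41 * 0.38886 = 15.943 W
Step 4: m_dot = Q_total / (cp * dT) = 15.943 / (4186 * 9.37) = 4.065e-04 kg/s

4.065e-04 kg/s


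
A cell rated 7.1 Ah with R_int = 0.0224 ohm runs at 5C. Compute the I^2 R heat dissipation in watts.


Step 1: I = C_rate * capacity = 5 * 7.1 = 35.5 A
Step 2: Q = I^2 * R = 35.5^2 * 0.0224 = 1260.3 * 0.0224 = 28.23 W

28.23 W


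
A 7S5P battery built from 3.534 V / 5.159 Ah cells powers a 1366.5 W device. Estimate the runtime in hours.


Step 1: E_pack = Ns * V_cell * Np * C_cell = 7 * 3.534 * 5 * 5.159 = 638.12 Wh
Step 2: t = E_pack / P = 638.12 / 1366.5 = 0.4670 hr

0.4670 hr


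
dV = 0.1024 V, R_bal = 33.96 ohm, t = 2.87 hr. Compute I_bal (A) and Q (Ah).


I_bal = dV / R = 0.1024 / 33.96 = 0.0030153 A
Q = I_bal * t = 0.0030153 * 2.87 = 0.008654 Ah

I=0.0030153 A, Q=0.008654 Ah


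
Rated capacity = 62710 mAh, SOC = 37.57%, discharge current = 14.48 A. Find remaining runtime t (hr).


Convert: C_total = 62710 mAh = 62.71 Ah
Step 1: remaining = SOC/100 * C_total = 37.57/100 * 62.71 = 23.56 Ah
Step 2: t = remaining / I = 23.56 / 14.48 = 1.627 hr

1.627 hr


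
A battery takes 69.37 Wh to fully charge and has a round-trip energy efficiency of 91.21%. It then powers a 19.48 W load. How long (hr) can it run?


Step 1: E_discharge = eta/100 * E_charge = 91.21/100 * 69.37 = 63.272 Wh
Step 2: t = E_discharge / P = 63.272 / 19.48 = 3.248 hr

3.248 hr


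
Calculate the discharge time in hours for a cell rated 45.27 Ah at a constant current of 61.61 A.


Runtime = 45.27 Ah / 61.61 A = 0.7348 hr

0.7348 hr


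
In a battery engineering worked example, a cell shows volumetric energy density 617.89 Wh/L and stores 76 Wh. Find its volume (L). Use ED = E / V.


V = E / ED = 76 / 617.89 = 0.1230 L

0.1230 L


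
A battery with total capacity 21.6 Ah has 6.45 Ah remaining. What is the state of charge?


SOC% = 6.45 / 21.6 * 100 = 29.86%

29.86%


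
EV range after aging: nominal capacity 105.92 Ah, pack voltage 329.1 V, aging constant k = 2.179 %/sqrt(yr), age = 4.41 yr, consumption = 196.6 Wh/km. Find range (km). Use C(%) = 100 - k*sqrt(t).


Step 1: capacity retention = 100 - 2.179 * sqrt(4.41) = 100 - 2.179 * 2.1 = 95.424%
Step 2: C_now = 105.92 * 95.424/100 = 101.07 Ah
Step 3: E_pack = V * C_now = 329.1 * 101.07 = 33262 Wh
Step 4: range = E_pack / consumption = 33262 / 196.6 = 169.2 km

169.2 km


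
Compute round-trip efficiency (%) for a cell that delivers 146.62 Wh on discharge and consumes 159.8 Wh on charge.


eta_e = E_dis / E_chg * 100 = 146.62 / 159.8 * 100 = 91.75%

91.75%


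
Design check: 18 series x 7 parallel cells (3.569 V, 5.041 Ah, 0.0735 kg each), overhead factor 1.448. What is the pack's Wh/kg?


Step 1: V_pack = 18 * 3.569 = 64.242 V
Step 2: C_pack = 7 * 5.041 = 35.287 Ah
Step 3: E_pack = V_pack * C_pack = 64.242 * 35.287 = 2266.9 Wh
Step 4: m_pack = 18 * 7 * 0.0735 * 1.448 = 13.41 kg
Step 5: ED = E_pack / m_pack = 2266.9 / 13.41 = 169.0 Wh/kg

169.0 Wh/kg


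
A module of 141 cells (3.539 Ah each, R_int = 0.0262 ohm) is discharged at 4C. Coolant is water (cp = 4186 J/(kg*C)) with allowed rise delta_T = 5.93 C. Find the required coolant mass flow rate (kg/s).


Step 1: I = 4 * 3.539 = 14.156 A
Step 2: Q_cell = I^2 * R = 14.156^2 * 0.0262 = 5.2503 W
Step 3: Q_total = 141 * 5.2503 = 740.29 W
Step 4: m_dot = Q_total / (cp * dT) = 740.29 / (4186 * 5.93) = 0.02982 kg/s

0.02982 kg/s


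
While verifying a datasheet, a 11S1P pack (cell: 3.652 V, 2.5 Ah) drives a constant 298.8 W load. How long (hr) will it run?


Step 1: E_pack = Ns * V_cell * Np * C_cell = 11 * 3.652 * 1 * 2.5 = 100.43 Wh
Step 2: t = E_pack / P = 100.43 / 298.8 = 0.3361 hr

0.3361 hr


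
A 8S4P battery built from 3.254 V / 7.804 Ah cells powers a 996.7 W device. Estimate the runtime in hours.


Step 1: E_pack = Ns * V_cell * Np * C_cell = 8 * 3.254 * 4 * 7.804 = 812.61 Wh
Step 2: t = E_pack / P = 812.61 / 996.7 = 0.8153 hr

0.8153 hr


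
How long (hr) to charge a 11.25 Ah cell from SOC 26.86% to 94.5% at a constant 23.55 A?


Step 1: dSOC = 94.5% - 26.86% = 67.64%
Step 2: delta_Ah = 11.25 * 67.64 / 100 = 7.6095 Ah
Step 3: t = 7.6095 / 23.55 = 0.3231 hr

0.3231 hr


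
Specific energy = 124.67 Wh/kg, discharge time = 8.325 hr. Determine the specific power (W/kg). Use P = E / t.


Specific power = 124.67 Wh/kg / 8.325 hr = 14.98 W/kg

14.98 W/kg


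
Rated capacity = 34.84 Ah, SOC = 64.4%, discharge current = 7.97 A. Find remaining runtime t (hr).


Step 1: remaining = SOC/100 * C_total = 64.4/100 * 34.84 = 22.437 Ah
Step 2: t = remaining / I = 22.437 / 7.97 = 2.815 hr

2.815 hr


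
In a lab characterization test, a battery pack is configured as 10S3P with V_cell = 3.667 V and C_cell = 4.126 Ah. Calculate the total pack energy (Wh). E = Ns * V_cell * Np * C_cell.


E = Ns * Vcell * Np * Ccell = 10 * 3.667 * 3 * 4.126 = 453.9 Wh

453.9 Wh


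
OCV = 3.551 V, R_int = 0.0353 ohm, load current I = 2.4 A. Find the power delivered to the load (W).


Step 1: V_terminal = OCV - I*R = 3.551 - 2.4 * 0.0353 = 3.4663 V
Step 2: P_out = V_terminal * I = 3.4663 * 2.4 = 8.319 W

8.319 W


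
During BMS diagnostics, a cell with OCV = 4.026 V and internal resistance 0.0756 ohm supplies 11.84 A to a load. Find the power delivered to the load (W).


Step 1: V_terminal = OCV - I*R = 4.026 - 11.84 * 0.0756 = 3.1309 V
Step 2: P_out = V_terminal * I = 3.1309 * 11.84 = 37.07 W

37.07 W


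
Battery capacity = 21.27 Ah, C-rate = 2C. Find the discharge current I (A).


I = C_rate * capacity = 2 * 21.27 = 42.54 A

42.54 A


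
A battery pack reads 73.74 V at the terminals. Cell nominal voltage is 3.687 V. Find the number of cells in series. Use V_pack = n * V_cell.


n = V_pack / V_cell = 73.74 / 3.687 = 20

20


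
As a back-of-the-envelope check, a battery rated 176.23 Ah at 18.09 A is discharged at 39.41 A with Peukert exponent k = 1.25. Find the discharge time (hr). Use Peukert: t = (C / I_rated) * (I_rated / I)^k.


Step 1: t_rated = C / I_rated = 176.23 / 18.09 = 9.7418 hr
Step 2: ratio = 18.09 / 39.41 = 0.45902
Step 3: ratio^k = 0.45902^1.25 = 0.37782
Step 4: t = t_rated * ratio^k = 9.7418 * 0.37782 = 3.681 hr

3.681 hr


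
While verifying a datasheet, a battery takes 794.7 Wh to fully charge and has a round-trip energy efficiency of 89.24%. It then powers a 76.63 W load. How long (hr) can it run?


Step 1: E_discharge = eta/100 * E_charge = 89.24/100 * 794.7 = 709.19 Wh
Step 2: t = E_discharge / P = 709.19 / 76.63 = 9.255 hr

9.255 hr


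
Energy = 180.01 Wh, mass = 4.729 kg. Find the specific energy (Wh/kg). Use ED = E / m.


Specific energy = 180.01 Wh / 4.729 kg = 38.07 Wh/kg

38.07 Wh/kg


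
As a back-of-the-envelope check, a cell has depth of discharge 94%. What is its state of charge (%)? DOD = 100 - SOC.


SOC = 100 - DOD = 100 - 94 = 6%

6%


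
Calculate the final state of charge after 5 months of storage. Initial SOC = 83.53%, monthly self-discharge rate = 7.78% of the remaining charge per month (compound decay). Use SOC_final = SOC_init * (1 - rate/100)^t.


decay = (1 - 7.78/100)^5 = 0.667
SOC_final = 83.53 * 0.667 = 55.71%

55.71%


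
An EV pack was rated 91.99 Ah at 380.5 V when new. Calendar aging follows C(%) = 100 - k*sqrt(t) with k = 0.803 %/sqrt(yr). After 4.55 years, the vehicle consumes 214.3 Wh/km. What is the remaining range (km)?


Step 1: capacity retention = 100 - 0.803 * sqrt(4.55) = 100 - 0.803 * 2.1331 = 98.287%
Step 2: C_now = 91.99 * 98.287/100 = 90.414 Ah
Step 3: E_pack = V * C_now = 380.5 * 90.414 = 34403 Wh
Step 4: range = E_pack / consumption = 34403 / 214.3 = 160.5 km

160.5 km


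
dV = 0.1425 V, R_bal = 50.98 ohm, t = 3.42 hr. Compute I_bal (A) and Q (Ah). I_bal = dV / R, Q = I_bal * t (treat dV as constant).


I_bal = dV / R = 0.1425 / 50.98 = 0.0027952 A
Q = I_bal * t = 0.0027952 * 3.42 = 0.009560 Ah

I=0.0027952 A, Q=0.009560 Ah


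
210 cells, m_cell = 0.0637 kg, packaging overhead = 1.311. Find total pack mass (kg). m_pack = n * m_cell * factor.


Cell mass sum = 210 * 0.0637 = 13.377 kg
With overhead 1.311: m_pack = 13.377 * 1.311 = 17.54 kg

17.54 kg


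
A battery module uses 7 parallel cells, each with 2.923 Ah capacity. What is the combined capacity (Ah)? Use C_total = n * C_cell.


Parallel capacities add: 7 * 2.923 Ah = 20.461 Ah

20.461 Ah


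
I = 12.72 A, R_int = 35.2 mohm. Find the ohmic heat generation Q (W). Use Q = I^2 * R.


Convert: R = 35.2 mohm = 0.0352 ohm
Q = I^2 * R = 12.72^2 * 0.0352 = 5.695 W

5.695 W


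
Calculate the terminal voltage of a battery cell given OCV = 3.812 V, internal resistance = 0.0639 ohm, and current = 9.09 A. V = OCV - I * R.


V = OCV - I*R = 3.812 - 9.09 * 0.0639 = 3.231 V

3.231 V


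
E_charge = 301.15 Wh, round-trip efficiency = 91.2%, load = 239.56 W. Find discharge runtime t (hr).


Step 1: E_discharge = eta/100 * E_charge = 91.2/100 * 301.15 = 274.65 Wh
Step 2: t = E_discharge / P = 274.65 / 239.56 = 1.146 hr

1.146 hr


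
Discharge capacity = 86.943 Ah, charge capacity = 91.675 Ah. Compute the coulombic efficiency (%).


Coulombic efficiency = 86.943/91.675 * 100% = 94.84%

94.84%


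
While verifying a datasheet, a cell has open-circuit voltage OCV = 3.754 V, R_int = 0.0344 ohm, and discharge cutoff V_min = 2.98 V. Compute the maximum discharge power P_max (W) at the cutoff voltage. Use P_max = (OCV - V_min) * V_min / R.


dV = OCV - V_min = 0.774 V (so I_max = dV / R)
P_max = dV * V_min / R = 0.774 * 2.98 / 0.0344 = 67.05 W

67.05 W


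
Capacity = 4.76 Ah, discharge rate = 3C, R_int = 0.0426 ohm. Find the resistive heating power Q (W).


Step 1: I = C_rate * capacity = 3 * 4.76 = 14.28 A
Step 2: Q = I^2 * R = 14.28^2 * 0.0426 = 203.92 * 0.0426 = 8.687 W

8.687 W


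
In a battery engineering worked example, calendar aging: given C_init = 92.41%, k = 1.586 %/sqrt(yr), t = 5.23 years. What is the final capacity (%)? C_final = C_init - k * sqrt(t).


sqrt(t) = sqrt(5.23) = 2.2869
C_final = 92.41 - 1.586 * 2.2869 = 88.78%

88.78%


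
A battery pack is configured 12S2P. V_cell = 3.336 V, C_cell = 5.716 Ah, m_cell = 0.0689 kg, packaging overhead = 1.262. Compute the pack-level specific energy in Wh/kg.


Step 1: V_pack = 12 * 3.336 = 40.032 V
Step 2: C_pack = 2 * 5.716 = 11.432 Ah
Step 3: E_pack = V_pack * C_pack = 40.032 * 11.432 = 457.65 Wh
Step 4: m_pack = 12 * 2 * 0.0689 * 1.262 = 2.0868 kg
Step 5: ED = E_pack / m_pack = 457.65 / 2.0868 = 219.3 Wh/kg

219.3 Wh/kg


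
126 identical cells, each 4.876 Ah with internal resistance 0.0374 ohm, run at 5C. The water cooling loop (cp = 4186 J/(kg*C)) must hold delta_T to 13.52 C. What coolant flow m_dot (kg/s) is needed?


Step 1: I = 5 * 4.876 = 24.38 A
Step 2: Q_cell = I^2 * R = 24.38^2 * 0.0374 = 22.23 W
Step 3: Q_total = 126 * 22.23 = 2801 W
Step 4: m_dot = Q_total / (cp * dT) = 2801 / (4186 * 13.52) = 0.04949 kg/s

0.04949 kg/s


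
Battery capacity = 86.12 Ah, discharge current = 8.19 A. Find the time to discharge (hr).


t = capacity / current = 86.12 / 8.19 = 10.52 hr

10.52 hr


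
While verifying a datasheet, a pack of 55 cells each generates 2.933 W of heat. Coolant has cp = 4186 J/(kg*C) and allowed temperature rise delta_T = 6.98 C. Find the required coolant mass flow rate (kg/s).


Q_total = 55 * 2.933 = 161.32 W
m_dot = Q_total / (cp * dT) = 161.32 / (4186 * 6.98) = 0.005521 kg/s

0.005521 kg/s


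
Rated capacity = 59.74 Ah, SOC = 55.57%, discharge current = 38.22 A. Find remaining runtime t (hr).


Step 1: remaining = SOC/100 * C_total = 55.57/100 * 59.74 = 33.198 Ah
Step 2: t = remaining / I = 33.198 / 38.22 = 0.8686 hr

0.8686 hr


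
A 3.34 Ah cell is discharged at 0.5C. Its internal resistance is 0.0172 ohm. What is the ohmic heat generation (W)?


Step 1: I = C_rate * capacity = 0.5 * 3.34 = 1.67 A
Step 2: Q = I^2 * R = 1.67^2 * 0.0172 = 2.7889 * 0.0172 = 0.04797 W

0.04797 W


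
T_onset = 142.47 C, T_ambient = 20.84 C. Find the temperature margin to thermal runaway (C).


margin = T_onset - T_ambient = 142.47 - 20.84 = 121.63 C

121.63 C


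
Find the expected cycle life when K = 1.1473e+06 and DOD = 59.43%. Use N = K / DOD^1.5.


DOD^1.5 = 458.15
N = K / DOD^1.5 = 1.1473e+06 / 458.15 = 2504

2504 cycles


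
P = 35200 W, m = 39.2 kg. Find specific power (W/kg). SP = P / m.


SP = P / m = 35200 / 39.2 = 898.0 W/kg

898.0 W/kg


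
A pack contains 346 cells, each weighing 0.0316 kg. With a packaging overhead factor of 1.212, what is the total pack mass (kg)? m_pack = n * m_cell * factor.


Cell mass sum = 346 * 0.0316 = 10.934 kg
With overhead 1.212: m_pack = 10.934 * 1.212 = 13.25 kg

13.25 kg


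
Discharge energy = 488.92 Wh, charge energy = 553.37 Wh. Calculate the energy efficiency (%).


Round-trip efficiency = 488.92/553.37 * 100% = 88.35%

88.35%


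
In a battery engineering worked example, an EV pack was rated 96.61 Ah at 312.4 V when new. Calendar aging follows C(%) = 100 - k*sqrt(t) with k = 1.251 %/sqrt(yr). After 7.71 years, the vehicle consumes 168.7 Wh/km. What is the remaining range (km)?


Step 1: capacity retention = 100 - 1.251 * sqrt(7.71) = 100 - 1.251 * 2.7767 = 96.526%
Step 2: C_now = 96.61 * 96.526/100 = 93.254 Ah
Step 3: E_pack = V * C_now = 312.4 * 93.254 = 29133 Wh
Step 4: range = E_pack / consumption = 29133 / 168.7 = 172.7 km

172.7 km


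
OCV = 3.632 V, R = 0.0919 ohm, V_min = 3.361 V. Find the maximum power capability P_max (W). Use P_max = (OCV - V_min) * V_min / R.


dV = OCV - V_min = 0.271 V (so I_max = dV / R)
P_max = dV * V_min / R = 0.271 * 3.361 / 0.0919 = 9.911 W

9.911 W


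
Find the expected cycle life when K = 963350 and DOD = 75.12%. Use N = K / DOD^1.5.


DOD^1.5 = 651.08
N = K / DOD^1.5 = 963350 / 651.08 = 1480

1480 cycles


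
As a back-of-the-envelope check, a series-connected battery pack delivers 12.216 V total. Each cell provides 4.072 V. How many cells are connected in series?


Rearranging: n = V_pack / V_cell = 12.216 / 4.072 = 3 cells

3


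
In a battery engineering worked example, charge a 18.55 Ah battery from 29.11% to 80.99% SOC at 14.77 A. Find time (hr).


delta_Ah = 18.55 * (80.99 - 29.11) / 100 = 9.6237 Ah
t = delta_Ah / I = 9.6237 / 14.77 = 0.6516 hr

0.6516 hr


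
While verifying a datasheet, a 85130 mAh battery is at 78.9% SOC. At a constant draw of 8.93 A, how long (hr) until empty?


Convert: C_total = 85130 mAh = 85.13 Ah
Step 1: remaining = SOC/100 * C_total = 78.9/100 * 85.13 = 67.168 Ah
Step 2: t = remaining / I = 67.168 / 8.93 = 7.522 hr

7.522 hr


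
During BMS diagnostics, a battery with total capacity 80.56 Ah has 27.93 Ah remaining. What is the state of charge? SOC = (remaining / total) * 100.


SOC% = 27.93 / 80.56 * 100 = 34.67%

34.67%


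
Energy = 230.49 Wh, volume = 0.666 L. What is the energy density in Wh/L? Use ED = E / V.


ED = E / V = 230.49 / 0.666 = 346.1 Wh/L

346.1 Wh/L


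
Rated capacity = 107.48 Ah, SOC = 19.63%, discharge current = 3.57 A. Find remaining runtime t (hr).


Step 1: remaining = SOC/100 * C_total = 19.63/100 * 107.48 = 21.098 Ah
Step 2: t = remaining / I = 21.098 / 3.57 = 5.910 hr

5.910 hr


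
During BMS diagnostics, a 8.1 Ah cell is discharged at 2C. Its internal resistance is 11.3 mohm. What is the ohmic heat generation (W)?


Convert: R = 11.3 mohm = 0.0113 ohm
Step 1: I = C_rate * capacity = 2 * 8.1 = 16.2 A
Step 2: Q = I^2 * R = 16.2^2 * 0.0113 = 262.44 * 0.0113 = 2.966 W

2.966 W


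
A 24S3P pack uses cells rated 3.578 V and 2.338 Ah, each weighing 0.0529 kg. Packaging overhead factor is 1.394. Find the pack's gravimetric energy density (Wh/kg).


Step 1: V_pack = 24 * 3.578 = 85.872 V
Step 2: C_pack = 3 * 2.338 = 7.014 Ah
Step 3: E_pack = V_pack * C_pack = 85.872 * 7.014 = 602.31 Wh
Step 4: m_pack = 24 * 3 * 0.0529 * 1.394 = 5.3095 kg
Step 5: ED = E_pack / m_pack = 602.31 / 5.3095 = 113.4 Wh/kg

113.4 Wh/kg


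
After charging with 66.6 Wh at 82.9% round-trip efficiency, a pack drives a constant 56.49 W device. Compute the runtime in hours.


Step 1: E_discharge = eta/100 * E_charge = 82.9/100 * 66.6 = 55.211 Wh
Step 2: t = E_discharge / P = 55.211 / 56.49 = 0.9774 hr

0.9774 hr


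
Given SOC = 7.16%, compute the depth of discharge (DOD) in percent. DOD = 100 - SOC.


Complement of SOC: DOD = 100% - 7.16% = 92.84%

92.84%


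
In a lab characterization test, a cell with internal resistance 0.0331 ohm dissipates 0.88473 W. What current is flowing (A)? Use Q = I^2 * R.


I = sqrt(Q / R) = sqrt(0.88473 / 0.0331) = sqrt(26.729) = 5.170 A

5.170 A


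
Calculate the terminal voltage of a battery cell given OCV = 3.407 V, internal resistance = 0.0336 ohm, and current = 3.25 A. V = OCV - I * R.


V = OCV - I*R = 3.407 - 3.25 * 0.0336 = 3.298 V

3.298 V


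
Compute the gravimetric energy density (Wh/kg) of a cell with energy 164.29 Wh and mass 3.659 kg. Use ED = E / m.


ED = E / m = 164.29 / 3.659 = 44.90 Wh/kg

44.90 Wh/kg


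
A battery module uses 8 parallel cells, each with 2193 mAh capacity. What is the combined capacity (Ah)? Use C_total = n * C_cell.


Convert: C_cell = 2193 mAh = 2.193 Ah
C_total = 8 * 2.193 = 17.544 Ah

17.544 Ah


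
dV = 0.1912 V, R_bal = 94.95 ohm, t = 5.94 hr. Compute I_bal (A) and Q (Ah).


I_bal = dV / R = 0.1912 / 94.95 = 0.0020137 A
Q = I_bal * t = 0.0020137 * 5.94 = 0.01196 Ah

I=0.0020137 A, Q=0.01196 Ah


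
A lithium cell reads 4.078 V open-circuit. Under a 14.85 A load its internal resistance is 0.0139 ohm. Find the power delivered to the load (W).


Step 1: V_terminal = OCV - I*R = 4.078 - 14.85 * 0.0139 = 3.8716 V
Step 2: P_out = V_terminal * I = 3.8716 * 14.85 = 57.49 W

57.49 W


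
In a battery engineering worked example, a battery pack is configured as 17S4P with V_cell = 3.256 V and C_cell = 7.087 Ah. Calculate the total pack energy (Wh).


V_pack = 17 * 3.256 = 55.352 V
C_pack = 4 * 7.087 = 28.348 Ah
E = V_pack * C_pack = 55.352 * 28.348 = 1569 Wh

1569 Wh


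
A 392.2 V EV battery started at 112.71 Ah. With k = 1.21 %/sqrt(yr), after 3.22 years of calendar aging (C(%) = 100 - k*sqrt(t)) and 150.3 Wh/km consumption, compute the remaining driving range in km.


Step 1: capacity retention = 100 - 1.21 * sqrt(3.22) = 100 - 1.21 * 1.7944 = 97.829%
Step 2: C_now = 112.71 * 97.829/100 = 110.26 Ah
Step 3: E_pack = V * C_now = 392.2 * 110.26 = 43244 Wh
Step 4: range = E_pack / consumption = 43244 / 150.3 = 287.7 km

287.7 km


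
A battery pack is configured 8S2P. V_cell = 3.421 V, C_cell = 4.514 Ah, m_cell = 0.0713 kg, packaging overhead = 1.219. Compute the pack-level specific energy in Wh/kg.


Step 1: V_pack = 8 * 3.421 = 27.368 V
Step 2: C_pack = 2 * 4.514 = 9.028 Ah
Step 3: E_pack = V_pack * C_pack = 27.368 * 9.028 = 247.08 Wh
Step 4: m_pack = 8 * 2 * 0.0713 * 1.219 = 1.3906 kg
Step 5: ED = E_pack / m_pack = 247.08 / 1.3906 = 177.7 Wh/kg

177.7 Wh/kg


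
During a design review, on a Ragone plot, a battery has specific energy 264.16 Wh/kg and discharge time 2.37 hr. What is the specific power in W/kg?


Specific power = 264.16 Wh/kg / 2.37 hr = 111.5 W/kg

111.5 W/kg


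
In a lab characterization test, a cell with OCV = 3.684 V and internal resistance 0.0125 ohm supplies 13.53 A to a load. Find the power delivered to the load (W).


Step 1: V_terminal = OCV - I*R = 3.684 - 13.53 * 0.0125 = 3.5149 V
Step 2: P_out = V_terminal * I = 3.5149 * 13.53 = 47.56 W

47.56 W


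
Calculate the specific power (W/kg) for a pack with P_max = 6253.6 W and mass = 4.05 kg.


Specific power = 6253.6 W / 4.05 kg = 1544 W/kg

1544 W/kg


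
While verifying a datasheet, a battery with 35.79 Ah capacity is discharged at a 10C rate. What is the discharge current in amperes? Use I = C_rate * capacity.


I = C_rate * capacity = 10 * 35.79 = 357.9 A

357.9 A


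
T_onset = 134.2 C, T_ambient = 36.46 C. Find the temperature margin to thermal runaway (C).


margin = T_onset - T_ambient = 134.2 - 36.46 = 97.74 C

97.74 C


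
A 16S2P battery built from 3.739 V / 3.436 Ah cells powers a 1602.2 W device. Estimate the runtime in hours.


Step 1: E_pack = Ns * V_cell * Np * C_cell = 16 * 3.739 * 2 * 3.436 = 411.11 Wh
Step 2: t = E_pack / P = 411.11 / 1602.2 = 0.2566 hr

0.2566 hr


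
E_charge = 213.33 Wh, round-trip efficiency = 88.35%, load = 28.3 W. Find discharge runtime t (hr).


Step 1: E_discharge = eta/100 * E_charge = 88.35/100 * 213.33 = 188.48 Wh
Step 2: t = E_discharge / P = 188.48 / 28.3 = 6.660 hr

6.660 hr


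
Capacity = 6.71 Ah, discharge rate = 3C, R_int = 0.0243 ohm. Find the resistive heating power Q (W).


Step 1: I = C_rate * capacity = 3 * 6.71 = 20.13 A
Step 2: Q = I^2 * R = 20.13^2 * 0.0243 = 405.22 * 0.0243 = 9.847 W

9.847 W


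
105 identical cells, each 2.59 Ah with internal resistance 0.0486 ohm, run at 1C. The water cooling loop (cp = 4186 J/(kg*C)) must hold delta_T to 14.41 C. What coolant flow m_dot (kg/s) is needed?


Step 1: I = 1 * 2.59 = 2.59 A
Step 2: Q_cell = I^2 * R = 2.59^2 * 0.0486 = 0.32601 W
Step 3: Q_total = 105 * 0.32601 = 34.231 W
Step 4: m_dot = Q_total / (cp * dT) = 34.231 / (4186 * 14.41) = 5.675e-04 kg/s

5.675e-04 kg/s


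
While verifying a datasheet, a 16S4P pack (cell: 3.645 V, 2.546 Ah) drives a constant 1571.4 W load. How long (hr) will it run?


Step 1: E_pack = Ns * V_cell * Np * C_cell = 16 * 3.645 * 4 * 2.546 = 593.93 Wh
Step 2: t = E_pack / P = 593.93 / 1571.4 = 0.3780 hr

0.3780 hr


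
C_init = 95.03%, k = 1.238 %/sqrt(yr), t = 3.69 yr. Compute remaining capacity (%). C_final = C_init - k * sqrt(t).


Step 1: sqrt(3.69 yr) = 1.9209
Step 2: drop = 1.238 * 1.9209 = 2.3781
Step 3: C_final = 95.03 - 2.3781 = 92.65%

92.65%


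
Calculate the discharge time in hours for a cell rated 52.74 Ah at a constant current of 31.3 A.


Runtime = 52.74 Ah / 31.3 A = 1.685 hr

1.685 hr


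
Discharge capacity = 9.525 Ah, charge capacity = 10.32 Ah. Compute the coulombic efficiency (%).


eta_c = Q_dis / Q_chg * 100 = 9.525 / 10.32 * 100 = 92.30%

92.30%


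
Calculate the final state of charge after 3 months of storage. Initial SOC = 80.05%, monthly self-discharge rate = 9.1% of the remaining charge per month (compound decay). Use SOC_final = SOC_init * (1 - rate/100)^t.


decay = (1 - 9.1/100)^3 = 0.75109
SOC_final = 80.05 * 0.75109 = 60.12%

60.12%


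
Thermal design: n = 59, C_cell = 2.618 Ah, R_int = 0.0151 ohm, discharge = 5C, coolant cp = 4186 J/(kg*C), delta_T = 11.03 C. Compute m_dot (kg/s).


Step 1: I = 5 * 2.618 = 13.09 A
Step 2: Q_cell = I^2 * R = 13.09^2 * 0.0151 = 2.5874 W
Step 3: Q_total = 59 * 2.5874 = 152.66 W
Step 4: m_dot = Q_total / (cp * dT) = 152.66 / (4186 * 11.03) = 0.003306 kg/s

0.003306 kg/s


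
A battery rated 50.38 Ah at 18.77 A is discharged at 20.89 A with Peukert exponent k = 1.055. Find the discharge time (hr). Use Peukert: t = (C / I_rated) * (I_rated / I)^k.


Step 1: t_rated = C / I_rated = 50.38 / 18.77 = 2.6841 hr
Step 2: ratio = 18.77 / 20.89 = 0.89852
Step 3: ratio^k = 0.89852^1.055 = 0.89325
Step 4: t = t_rated * ratio^k = 2.6841 * 0.89325 = 2.398 hr

2.398 hr


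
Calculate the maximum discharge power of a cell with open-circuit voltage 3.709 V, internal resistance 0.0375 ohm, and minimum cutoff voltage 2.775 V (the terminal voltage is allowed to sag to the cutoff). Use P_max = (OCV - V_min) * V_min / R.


P_max = (OCV - V_min) * V_min / R = (3.709 - 2.775) * 2.775 / 0.0375 = 0.934 * 2.775 / 0.0375 = 69.12 W

69.12 W


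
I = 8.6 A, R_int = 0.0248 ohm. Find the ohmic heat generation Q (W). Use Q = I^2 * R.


Q = I^2 * R = 8.6^2 * 0.0248 = 1.834 W

1.834 W


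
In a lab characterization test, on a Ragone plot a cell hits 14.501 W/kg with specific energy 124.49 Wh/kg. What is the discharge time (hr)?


t = E / P = 124.49 / 14.501 = 8.585 hr

8.585 hr


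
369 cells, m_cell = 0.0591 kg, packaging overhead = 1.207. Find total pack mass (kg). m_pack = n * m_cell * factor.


m_pack = n * m_cell * overhead = 369 * 0.0591 * 1.207 = 26.32 kg

26.32 kg


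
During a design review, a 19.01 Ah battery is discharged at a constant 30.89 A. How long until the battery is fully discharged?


Runtime = 19.01 Ah / 30.89 A = 0.6154 hr

0.6154 hr


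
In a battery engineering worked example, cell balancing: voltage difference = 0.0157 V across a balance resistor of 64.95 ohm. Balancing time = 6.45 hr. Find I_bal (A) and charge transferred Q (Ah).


First, Ohm's law: I_bal = 0.0157 V / 64.95 ohm = 2.4172e-04 A
Then Q = I * t = 2.4172e-04 A * 6.45 hr = 0.001559 Ah

I=2.4172e-04 A, Q=0.001559 Ah


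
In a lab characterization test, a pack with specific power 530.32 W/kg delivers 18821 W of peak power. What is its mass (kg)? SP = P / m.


m = P / SP = 18821 / 530.32 = 35.49 kg

35.49 kg


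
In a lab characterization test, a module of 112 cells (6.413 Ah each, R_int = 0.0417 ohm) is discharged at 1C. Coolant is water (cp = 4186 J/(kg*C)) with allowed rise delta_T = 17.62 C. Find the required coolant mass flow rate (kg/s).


Step 1: I = 1 * 6.413 = 6.413 A
Step 2: Q_cell = I^2 * R = 6.413^2 * 0.0417 = 1.715 W
Step 3: Q_total = 112 * 1.715 = 192.08 W
Step 4: m_dot = Q_total / (cp * dT) = 192.08 / (4186 * 17.62) = 0.002604 kg/s

0.002604 kg/s


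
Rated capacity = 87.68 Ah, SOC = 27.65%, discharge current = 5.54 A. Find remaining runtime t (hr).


Step 1: remaining = SOC/100 * C_total = 27.65/100 * 87.68 = 24.244 Ah
Step 2: t = remaining / I = 24.244 / 5.54 = 4.376 hr

4.376 hr


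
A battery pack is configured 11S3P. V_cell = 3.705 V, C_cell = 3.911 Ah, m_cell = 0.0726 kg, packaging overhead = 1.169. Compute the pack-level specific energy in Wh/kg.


Step 1: V_pack = 11 * 3.705 = 40.755 V
Step 2: C_pack = 3 * 3.911 = 11.733 Ah
Step 3: E_pack = V_pack * C_pack = 40.755 * 11.733 = 478.18 Wh
Step 4: m_pack = 11 * 3 * 0.0726 * 1.169 = 2.8007 kg
Step 5: ED = E_pack / m_pack = 478.18 / 2.8007 = 170.7 Wh/kg

170.7 Wh/kg


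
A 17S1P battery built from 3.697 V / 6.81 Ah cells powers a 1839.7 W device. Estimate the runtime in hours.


Step 1: E_pack = Ns * V_cell * Np * C_cell = 17 * 3.697 * 1 * 6.81 = 428 Wh
Step 2: t = E_pack / P = 428 / 1839.7 = 0.2326 hr

0.2326 hr


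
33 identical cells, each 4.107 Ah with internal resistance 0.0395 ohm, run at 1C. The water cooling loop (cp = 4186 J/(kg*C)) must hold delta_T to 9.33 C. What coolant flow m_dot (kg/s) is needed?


Step 1: I = 1 * 4.107 = 4.107 A
Step 2: Q_cell = I^2 * R = 4.107^2 * 0.0395 = 0.66626 W
Step 3: Q_total = 33 * 0.66626 = 21.987 W
Step 4: m_dot = Q_total / (cp * dT) = 21.987 / (4186 * 9.33) = 5.630e-04 kg/s

5.630e-04 kg/s


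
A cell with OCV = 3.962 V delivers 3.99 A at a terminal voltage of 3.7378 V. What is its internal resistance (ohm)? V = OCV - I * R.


R = (OCV - V) / I = (3.962 - 3.7378) / 3.99 = 0.05619 ohm

0.05619 ohm


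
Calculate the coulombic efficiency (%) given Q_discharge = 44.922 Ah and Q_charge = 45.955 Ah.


Coulombic efficiency = 44.922/45.955 * 100% = 97.75%

97.75%


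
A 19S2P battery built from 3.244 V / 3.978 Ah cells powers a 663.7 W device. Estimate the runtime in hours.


Step 1: E_pack = Ns * V_cell * Np * C_cell = 19 * 3.244 * 2 * 3.978 = 490.38 Wh
Step 2: t = E_pack / P = 490.38 / 663.7 = 0.7389 hr

0.7389 hr


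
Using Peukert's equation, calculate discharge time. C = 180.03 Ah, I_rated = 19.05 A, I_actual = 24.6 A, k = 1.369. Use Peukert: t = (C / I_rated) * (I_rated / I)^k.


Step 1: t_rated = C / I_rated = 180.03 / 19.05 = 9.4504 hr
Step 2: ratio = 19.05 / 24.6 = 0.77439
Step 3: ratio^k = 0.77439^1.369 = 0.70467
Step 4: t = t_rated * ratio^k = 9.4504 * 0.70467 = 6.659 hr

6.659 hr


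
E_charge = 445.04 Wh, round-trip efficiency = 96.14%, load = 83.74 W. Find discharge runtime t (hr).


Step 1: E_discharge = eta/100 * E_charge = 96.14/100 * 445.04 = 427.86 Wh
Step 2: t = E_discharge / P = 427.86 / 83.74 = 5.109 hr

5.109 hr


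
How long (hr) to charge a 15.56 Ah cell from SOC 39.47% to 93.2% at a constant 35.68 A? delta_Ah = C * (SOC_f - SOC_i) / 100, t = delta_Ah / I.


delta_Ah = 15.56 * (93.2 - 39.47) / 100 = 8.3604 Ah
t = delta_Ah / I = 8.3604 / 35.68 = 0.2343 hr

0.2343 hr


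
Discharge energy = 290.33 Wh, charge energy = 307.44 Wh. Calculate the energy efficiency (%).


eta_e = E_dis / E_chg * 100 = 290.33 / 307.44 * 100 = 94.43%

94.43%


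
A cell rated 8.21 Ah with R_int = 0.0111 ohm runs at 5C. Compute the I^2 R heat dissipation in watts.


Step 1: I = C_rate * capacity = 5 * 8.21 = 41.05 A
Step 2: Q = I^2 * R = 41.05^2 * 0.0111 = 1685.1 * 0.0111 = 18.70 W

18.70 W


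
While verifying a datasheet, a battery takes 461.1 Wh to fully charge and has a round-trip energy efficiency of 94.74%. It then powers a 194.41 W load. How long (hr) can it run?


Step 1: E_discharge = eta/100 * E_charge = 94.74/100 * 461.1 = 436.85 Wh
Step 2: t = E_discharge / P = 436.85 / 194.41 = 2.247 hr

2.247 hr


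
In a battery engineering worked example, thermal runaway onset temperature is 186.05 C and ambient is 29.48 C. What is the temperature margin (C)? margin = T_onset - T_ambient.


margin = T_onset - T_ambient = 186.05 - 29.48 = 156.57 C

156.57 C


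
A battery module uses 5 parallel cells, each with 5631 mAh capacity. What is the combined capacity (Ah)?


Convert: C_cell = 5631 mAh = 5.631 Ah
C_total = 5 * 5.631 = 28.155 Ah

28.155 Ah


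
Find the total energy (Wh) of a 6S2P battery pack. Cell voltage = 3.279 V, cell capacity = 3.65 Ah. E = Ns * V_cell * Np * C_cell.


E = Ns * Vcell * Np * Ccell = 6 * 3.279 * 2 * 3.65 = 143.6 Wh

143.6 Wh


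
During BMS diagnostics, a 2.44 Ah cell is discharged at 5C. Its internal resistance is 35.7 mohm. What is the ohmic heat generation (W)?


Convert: R = 35.7 mohm = 0.0357 ohm
Step 1: I = C_rate * capacity = 5 * 2.44 = 12.2 A
Step 2: Q = I^2 * R = 12.2^2 * 0.0357 = 148.84 * 0.0357 = 5.314 W

5.314 W


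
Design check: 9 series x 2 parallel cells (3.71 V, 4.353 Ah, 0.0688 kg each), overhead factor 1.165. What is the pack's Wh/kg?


Step 1: V_pack = 9 * 3.71 = 33.39 V
Step 2: C_pack = 2 * 4.353 = 8.706 Ah
Step 3: E_pack = V_pack * C_pack = 33.39 * 8.706 = 290.69 Wh
Step 4: m_pack = 9 * 2 * 0.0688 * 1.165 = 1.4427 kg
Step 5: ED = E_pack / m_pack = 290.69 / 1.4427 = 201.5 Wh/kg

201.5 Wh/kg


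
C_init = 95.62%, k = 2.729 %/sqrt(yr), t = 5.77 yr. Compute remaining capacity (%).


Step 1: sqrt(5.77 yr) = 2.4021
Step 2: drop = 2.729 * 2.4021 = 6.5553
Step 3: C_final = 95.62 - 6.5553 = 89.06%

89.06%


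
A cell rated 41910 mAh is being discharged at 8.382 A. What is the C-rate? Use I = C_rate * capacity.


Convert: capacity = 41910 mAh = 41.91 Ah
C_rate = I / capacity = 8.382 / 41.91 = 0.2C

0.2C


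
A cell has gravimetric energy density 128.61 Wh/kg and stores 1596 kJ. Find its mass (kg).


Convert: E = 1596 kJ = 443.33 Wh
m = E / ED = 443.33 / 128.61 = 3.447 kg

3.447 kg


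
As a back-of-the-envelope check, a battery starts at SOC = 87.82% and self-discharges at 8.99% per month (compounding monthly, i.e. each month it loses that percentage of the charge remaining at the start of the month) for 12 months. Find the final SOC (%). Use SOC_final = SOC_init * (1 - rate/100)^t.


Monthly retention factor = 1 - 8.99/100 = 0.9101
Over 12 months: factor^12 = 0.3229
SOC_final = 87.82 * 0.3229 = 28.36%

28.36%


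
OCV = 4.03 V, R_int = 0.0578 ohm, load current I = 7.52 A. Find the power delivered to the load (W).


Step 1: V_terminal = OCV - I*R = 4.03 - 7.52 * 0.0578 = 3.5953 V
Step 2: P_out = V_terminal * I = 3.5953 * 7.52 = 27.04 W

27.04 W


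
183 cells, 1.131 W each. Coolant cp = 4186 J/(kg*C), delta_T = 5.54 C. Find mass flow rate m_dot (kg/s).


Step 1: Total heat Q = 183 * 1.131 W = 206.97 W
Step 2: denom = cp * dT = 4186 * 5.54 = 23190
Step 3: m_dot = 206.97 / 23190 = 0.008925 kg/s

0.008925 kg/s


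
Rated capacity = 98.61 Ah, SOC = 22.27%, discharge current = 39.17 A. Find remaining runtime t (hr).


Step 1: remaining = SOC/100 * C_total = 22.27/100 * 98.61 = 21.96 Ah
Step 2: t = remaining / I = 21.96 / 39.17 = 0.5606 hr

0.5606 hr


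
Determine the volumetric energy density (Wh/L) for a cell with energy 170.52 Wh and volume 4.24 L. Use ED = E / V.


ED = E / V = 170.52 / 4.24 = 40.22 Wh/L

40.22 Wh/L


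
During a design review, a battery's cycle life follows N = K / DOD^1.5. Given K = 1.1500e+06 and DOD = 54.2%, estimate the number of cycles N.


Step 1: DOD^1.5 = 54.2^1.5 = 399.02
Step 2: N = 1.1500e+06 / 399.02 = 2882 cycles

2882 cycles


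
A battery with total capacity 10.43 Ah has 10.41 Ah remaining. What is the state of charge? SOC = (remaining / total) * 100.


SOC = (remaining / total) * 100 = (10.41 / 10.43) * 100 = 99.81%

99.81%


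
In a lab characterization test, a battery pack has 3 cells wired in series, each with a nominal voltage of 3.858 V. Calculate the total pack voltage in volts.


V_pack = n * V_cell = 3 * 3.858 = 11.574 V

11.574 V


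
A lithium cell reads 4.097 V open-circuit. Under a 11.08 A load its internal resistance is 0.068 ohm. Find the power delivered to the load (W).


Step 1: V_terminal = OCV - I*R = 4.097 - 11.08 * 0.068 = 3.3436 V
Step 2: P_out = V_terminal * I = 3.3436 * 11.08 = 37.05 W

37.05 W


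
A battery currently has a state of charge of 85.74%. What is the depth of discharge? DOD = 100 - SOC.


Complement of SOC: DOD = 100% - 85.74% = 14.26%

14.26%


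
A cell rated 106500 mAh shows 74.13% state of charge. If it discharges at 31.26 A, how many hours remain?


Convert: C_total = 106500 mAh = 106.5 Ah
Step 1: remaining = SOC/100 * C_total = 74.13/100 * 106.5 = 78.948 Ah
Step 2: t = remaining / I = 78.948 / 31.26 = 2.526 hr

2.526 hr


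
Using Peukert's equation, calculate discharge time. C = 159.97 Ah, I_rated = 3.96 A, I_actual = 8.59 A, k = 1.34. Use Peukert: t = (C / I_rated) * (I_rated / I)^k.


Step 1: t_rated = C / I_rated = 159.97 / 3.96 = 40.396 hr
Step 2: ratio = 3.96 / 8.59 = 0.461
Step 3: ratio^k = 0.461^1.34 = 0.35429
Step 4: t = t_rated * ratio^k = 40.396 * 0.35429 = 14.31 hr

14.31 hr


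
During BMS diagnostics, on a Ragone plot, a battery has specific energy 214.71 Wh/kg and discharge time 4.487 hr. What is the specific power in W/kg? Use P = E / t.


Specific power = 214.71 Wh/kg / 4.487 hr = 47.85 W/kg

47.85 W/kg


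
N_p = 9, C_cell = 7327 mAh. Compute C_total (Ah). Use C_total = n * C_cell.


Convert: C_cell = 7327 mAh = 7.327 Ah
C_total = 9 * 7.327 = 65.943 Ah

65.943 Ah


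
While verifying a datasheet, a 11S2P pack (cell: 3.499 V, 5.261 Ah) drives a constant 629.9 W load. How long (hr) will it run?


Step 1: E_pack = Ns * V_cell * Np * C_cell = 11 * 3.499 * 2 * 5.261 = 404.98 Wh
Step 2: t = E_pack / P = 404.98 / 629.9 = 0.6429 hr

0.6429 hr


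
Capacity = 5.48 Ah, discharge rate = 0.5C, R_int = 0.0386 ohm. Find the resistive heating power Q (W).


Step 1: I = C_rate * capacity = 0.5 * 5.48 = 2.74 A
Step 2: Q = I^2 * R = 2.74^2 * 0.0386 = 7.5076 * 0.0386 = 0.2898 W

0.2898 W


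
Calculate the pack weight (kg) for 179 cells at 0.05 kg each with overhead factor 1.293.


Cell mass sum = 179 * 0.05 = 8.95 kg
With overhead 1.293: m_pack = 8.95 * 1.293 = 11.57 kg

11.57 kg


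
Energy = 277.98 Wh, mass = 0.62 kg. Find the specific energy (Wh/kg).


ED = E / m = 277.98 / 0.62 = 448.4 Wh/kg

448.4 Wh/kg


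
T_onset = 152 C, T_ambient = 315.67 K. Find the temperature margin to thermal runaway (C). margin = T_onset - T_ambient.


Convert: T_ambient = 315.67 K = 42.52 C
margin = 152 - 42.52 = 109.48 C

109.48 C


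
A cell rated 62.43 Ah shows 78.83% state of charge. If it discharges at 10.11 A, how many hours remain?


Step 1: remaining = SOC/100 * C_total = 78.83/100 * 62.43 = 49.214 Ah
Step 2: t = remaining / I = 49.214 / 10.11 = 4.868 hr

4.868 hr


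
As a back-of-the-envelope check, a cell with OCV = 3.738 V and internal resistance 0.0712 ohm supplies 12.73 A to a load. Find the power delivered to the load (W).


Step 1: V_terminal = OCV - I*R = 3.738 - 12.73 * 0.0712 = 2.8316 V
Step 2: P_out = V_terminal * I = 2.8316 * 12.73 = 36.05 W

36.05 W
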